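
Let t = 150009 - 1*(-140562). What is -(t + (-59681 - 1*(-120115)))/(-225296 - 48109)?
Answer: 70201/54681 ≈ 1.2838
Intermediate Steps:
t = 290571 (t = 150009 + 140562 = 290571)
-(t + (-59681 - 1*(-120115)))/(-225296 - 48109) = -(290571 + (-59681 - 1*(-120115)))/(-225296 - 48109) = -(290571 + (-59681 + 120115))/(-273405) = -(290571 + 60434)*(-1)/273405 = -351005*(-1)/273405 = -1*(-70201/54681) = 70201/54681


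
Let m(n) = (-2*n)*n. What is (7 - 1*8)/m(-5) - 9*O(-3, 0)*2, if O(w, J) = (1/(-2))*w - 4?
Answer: 2251/50 ≈ 45.020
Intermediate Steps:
O(w, J) = -4 - w/2 (O(w, J) = (1*(-½))*w - 4 = -w/2 - 4 = -4 - w/2)
m(n) = -2*n²
(7 - 1*8)/m(-5) - 9*O(-3, 0)*2 = (7 - 1*8)/((-2*(-5)²)) - 9*(-4 - ½*(-3))*2 = (7 - 8)/((-2*25)) - 9*(-4 + 3/2)*2 = -1/(-50) - (-45)*2/2 = -1*(-1/50) - 9*(-5) = 1/50 + 45 = 2251/50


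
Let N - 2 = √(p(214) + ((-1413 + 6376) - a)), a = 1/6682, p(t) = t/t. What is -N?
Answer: -2 - √221638244854/6682 ≈ -72.456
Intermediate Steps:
p(t) = 1
a = 1/6682 ≈ 0.00014966
N = 2 + √221638244854/6682 (N = 2 + √(1 + ((-1413 + 6376) - 1*1/6682)) = 2 + √(1 + (4963 - 1/6682)) = 2 + √(1 + 33162765/6682) = 2 + √(33169447/6682) = 2 + √221638244854/6682 ≈ 72.456)
-N = -(2 + √221638244854/6682) = -2 - √221638244854/6682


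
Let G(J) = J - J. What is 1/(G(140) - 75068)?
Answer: -1/75068 ≈ -1.3321e-5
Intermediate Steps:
G(J) = 0
1/(G(140) - 75068) = 1/(0 - 75068) = 1/(-75068) = -1/75068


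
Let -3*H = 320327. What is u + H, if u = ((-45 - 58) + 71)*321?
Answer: -351143/3 ≈ -1.1705e+5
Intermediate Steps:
H = -320327/3 (H = -⅓*320327 = -320327/3 ≈ -1.0678e+5)
u = -10272 (u = (-103 + 71)*321 = -32*321 = -10272)
u + H = -10272 - 320327/3 = -351143/3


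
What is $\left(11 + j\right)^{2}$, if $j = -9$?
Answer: $4$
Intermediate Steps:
$\left(11 + j\right)^{2} = \left(11 - 9\right)^{2} = 2^{2} = 4$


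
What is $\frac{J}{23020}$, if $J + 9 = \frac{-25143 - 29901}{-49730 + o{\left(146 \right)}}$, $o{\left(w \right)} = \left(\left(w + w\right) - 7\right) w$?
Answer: $- \frac{4509}{46730600} \approx -9.6489 \cdot 10^{-5}$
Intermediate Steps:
$o{\left(w \right)} = w \left(-7 + 2 w\right)$ ($o{\left(w \right)} = \left(2 w - 7\right) w = \left(-7 + 2 w\right) w = w \left(-7 + 2 w\right)$)
$J = - \frac{4509}{2030}$ ($J = -9 + \frac{-25143 - 29901}{-49730 + 146 \left(-7 + 2 \cdot 146\right)} = -9 - \frac{55044}{-49730 + 146 \left(-7 + 292\right)} = -9 - \frac{55044}{-49730 + 146 \cdot 285} = -9 - \frac{55044}{-49730 + 41610} = -9 - \frac{55044}{-8120} = -9 - - \frac{13761}{2030} = -9 + \frac{13761}{2030} = - \frac{4509}{2030} \approx -2.2212$)
$\frac{J}{23020} = - \frac{4509}{2030 \cdot 23020} = \left(- \frac{4509}{2030}\right) \frac{1}{23020} = - \frac{4509}{46730600}$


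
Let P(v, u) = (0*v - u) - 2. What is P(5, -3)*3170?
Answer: 3170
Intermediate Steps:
P(v, u) = -2 - u (P(v, u) = (0 - u) - 2 = -u - 2 = -2 - u)
P(5, -3)*3170 = (-2 - 1*(-3))*3170 = (-2 + 3)*3170 = 1*3170 = 3170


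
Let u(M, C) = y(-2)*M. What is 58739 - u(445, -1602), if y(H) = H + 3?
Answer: 58294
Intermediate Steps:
y(H) = 3 + H
u(M, C) = M (u(M, C) = (3 - 2)*M = 1*M = M)
58739 - u(445, -1602) = 58739 - 1*445 = 58739 - 445 = 58294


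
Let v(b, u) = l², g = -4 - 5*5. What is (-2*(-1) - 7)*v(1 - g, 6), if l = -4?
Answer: -80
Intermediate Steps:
g = -29 (g = -4 - 25 = -29)
v(b, u) = 16 (v(b, u) = (-4)² = 16)
(-2*(-1) - 7)*v(1 - g, 6) = (-2*(-1) - 7)*16 = (2 - 7)*16 = -5*16 = -80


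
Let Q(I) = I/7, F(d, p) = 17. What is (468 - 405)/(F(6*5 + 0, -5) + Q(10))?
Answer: 147/43 ≈ 3.4186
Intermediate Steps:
Q(I) = I/7 (Q(I) = I*(⅐) = I/7)
(468 - 405)/(F(6*5 + 0, -5) + Q(10)) = (468 - 405)/(17 + (⅐)*10) = 63/(17 + 10/7) = 63/(129/7) = 63*(7/129) = 147/43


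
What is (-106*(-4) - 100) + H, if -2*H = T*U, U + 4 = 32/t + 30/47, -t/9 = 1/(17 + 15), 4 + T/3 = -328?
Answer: -8179616/141 ≈ -58011.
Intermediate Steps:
T = -996 (T = -12 + 3*(-328) = -12 - 984 = -996)
t = -9/32 (t = -9/(17 + 15) = -9/32 ≈ -0.28125)
U = -49550/423 (U = -4 + (32/(-9/32) + 30/47) = -4 + (32*(-32/9) + 30*(1/47)) = -4 + (-1024/9 + 30/47) = -4 - 47858/423 = -49550/423 ≈ -117.14)
H = -8225300/141 (H = -(-498)*(-49550)/423 = -½*16450600/141 = -8225300/141 ≈ -58335.)
(-106*(-4) - 100) + H = (-106*(-4) - 100) - 8225300/141 = (424 - 100) - 8225300/141 = 324 - 8225300/141 = -8179616/141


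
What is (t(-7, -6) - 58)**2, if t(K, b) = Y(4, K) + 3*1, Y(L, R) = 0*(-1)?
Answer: 3025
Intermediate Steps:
Y(L, R) = 0
t(K, b) = 3 (t(K, b) = 0 + 3*1 = 0 + 3 = 3)
(t(-7, -6) - 58)**2 = (3 - 58)**2 = (-55)**2 = 3025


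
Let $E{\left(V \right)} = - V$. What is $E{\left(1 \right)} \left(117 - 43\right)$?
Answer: $-74$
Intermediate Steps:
$E{\left(1 \right)} \left(117 - 43\right) = \left(-1\right) 1 \left(117 - 43\right) = \left(-1\right) 74 = -74$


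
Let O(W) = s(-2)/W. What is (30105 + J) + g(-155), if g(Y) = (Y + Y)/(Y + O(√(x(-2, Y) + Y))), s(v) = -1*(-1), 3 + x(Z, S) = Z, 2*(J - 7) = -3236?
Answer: 109538652494/3844001 - 1240*I*√10/3844001 ≈ 28496.0 - 0.0010201*I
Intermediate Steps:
J = -1611 (J = 7 + (½)*(-3236) = 7 - 1618 = -1611)
x(Z, S) = -3 + Z
s(v) = 1
O(W) = 1/W
g(Y) = 2*Y/(Y + (-5 + Y)^(-½)) (g(Y) = (Y + Y)/(Y + 1/(√((-3 - 2) + Y))) = (2*Y)/(Y + 1/(√(-5 + Y))) = (2*Y)/(Y + (-5 + Y)^(-½)) = 2*Y/(Y + (-5 + Y)^(-½)))
(30105 + J) + g(-155) = (30105 - 1611) + 2*(-155)*√(-5 - 155)/(1 - 155*√(-5 - 155)) = 28494 + 2*(-155)*√(-160)/(1 - 620*I*√10) = 28494 + 2*(-155)*(4*I*√10)/(1 - 620*I*√10) = 28494 - 1240*I*√10/(1 - 620*I*√10)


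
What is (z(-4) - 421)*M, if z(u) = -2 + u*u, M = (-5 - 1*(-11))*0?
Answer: 0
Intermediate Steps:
M = 0 (M = (-5 + 11)*0 = 6*0 = 0)
z(u) = -2 + u²
(z(-4) - 421)*M = ((-2 + (-4)²) - 421)*0 = ((-2 + 16) - 421)*0 = (14 - 421)*0 = -407*0 = 0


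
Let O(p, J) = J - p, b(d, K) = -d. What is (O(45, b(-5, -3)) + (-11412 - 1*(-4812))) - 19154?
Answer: -25794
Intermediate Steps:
(O(45, b(-5, -3)) + (-11412 - 1*(-4812))) - 19154 = ((-1*(-5) - 1*45) + (-11412 - 1*(-4812))) - 19154 = ((5 - 45) + (-11412 + 4812)) - 19154 = (-40 - 6600) - 19154 = -6640 - 19154 = -25794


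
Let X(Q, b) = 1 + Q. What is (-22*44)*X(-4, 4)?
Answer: 2904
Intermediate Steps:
(-22*44)*X(-4, 4) = (-22*44)*(1 - 4) = -968*(-3) = 2904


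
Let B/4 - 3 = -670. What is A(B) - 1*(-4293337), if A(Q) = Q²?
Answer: 11411561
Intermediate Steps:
B = -2668 (B = 12 + 4*(-670) = 12 - 2680 = -2668)
A(B) - 1*(-4293337) = (-2668)² - 1*(-4293337) = 7118224 + 4293337 = 11411561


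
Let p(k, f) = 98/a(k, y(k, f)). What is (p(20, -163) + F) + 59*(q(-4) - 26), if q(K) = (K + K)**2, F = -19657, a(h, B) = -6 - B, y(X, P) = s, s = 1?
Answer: -17429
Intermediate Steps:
y(X, P) = 1
p(k, f) = -14 (p(k, f) = 98/(-6 - 1*1) = 98/(-6 - 1) = 98/(-7) = 98*(-1/7) = -14)
q(K) = 4*K**2 (q(K) = (2*K)**2 = 4*K**2)
(p(20, -163) + F) + 59*(q(-4) - 26) = (-14 - 19657) + 59*(4*(-4)**2 - 26) = -19671 + 59*(4*16 - 26) = -19671 + 59*(64 - 26) = -19671 + 59*38 = -19671 + 2242 = -17429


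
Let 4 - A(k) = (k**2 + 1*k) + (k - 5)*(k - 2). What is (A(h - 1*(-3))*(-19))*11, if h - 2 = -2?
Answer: 1254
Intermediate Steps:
h = 0 (h = 2 - 2 = 0)
A(k) = 4 - k - k**2 - (-5 + k)*(-2 + k) (A(k) = 4 - ((k**2 + 1*k) + (k - 5)*(k - 2)) = 4 - ((k**2 + k) + (-5 + k)*(-2 + k)) = 4 - ((k + k**2) + (-5 + k)*(-2 + k)) = 4 - (k + k**2 + (-5 + k)*(-2 + k)) = 4 + (-k - k**2 - (-5 + k)*(-2 + k)) = 4 - k - k**2 - (-5 + k)*(-2 + k))
(A(h - 1*(-3))*(-19))*11 = ((-6 - 2*(0 - 1*(-3))**2 + 6*(0 - 1*(-3)))*(-19))*11 = ((-6 - 2*(0 + 3)**2 + 6*(0 + 3))*(-19))*11 = ((-6 - 2*3**2 + 6*3)*(-19))*11 = ((-6 - 2*9 + 18)*(-19))*11 = ((-6 - 18 + 18)*(-19))*11 = -6*(-19)*11 = 114*11 = 1254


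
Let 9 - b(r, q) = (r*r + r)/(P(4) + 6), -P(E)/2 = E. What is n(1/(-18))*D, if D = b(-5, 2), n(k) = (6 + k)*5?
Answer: 10165/18 ≈ 564.72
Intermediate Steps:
P(E) = -2*E
n(k) = 30 + 5*k
b(r, q) = 9 + r/2 + r**2/2 (b(r, q) = 9 - (r*r + r)/(-2*4 + 6) = 9 - (r**2 + r)/(-8 + 6) = 9 - (r + r**2)/(-2) = 9 - (r + r**2)*(-1)/2 = 9 - (-r/2 - r**2/2) = 9 + (r/2 + r**2/2) = 9 + r/2 + r**2/2)
D = 19 (D = 9 + (1/2)*(-5) + (1/2)*(-5)**2 = 9 - 5/2 + (1/2)*25 = 9 - 5/2 + 25/2 = 19)
n(1/(-18))*D = (30 + 5/(-18))*19 = (30 + 5*(-1/18))*19 = (30 - 5/18)*19 = (535/18)*19 = 10165/18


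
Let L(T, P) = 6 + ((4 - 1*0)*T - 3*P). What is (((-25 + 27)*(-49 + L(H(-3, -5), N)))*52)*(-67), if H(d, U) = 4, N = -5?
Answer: 83616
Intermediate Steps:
L(T, P) = 6 - 3*P + 4*T (L(T, P) = 6 + ((4 + 0)*T - 3*P) = 6 + (4*T - 3*P) = 6 + (-3*P + 4*T) = 6 - 3*P + 4*T)
(((-25 + 27)*(-49 + L(H(-3, -5), N)))*52)*(-67) = (((-25 + 27)*(-49 + (6 - 3*(-5) + 4*4)))*52)*(-67) = ((2*(-49 + (6 + 15 + 16)))*52)*(-67) = ((2*(-49 + 37))*52)*(-67) = ((2*(-12))*52)*(-67) = -24*52*(-67) = -1248*(-67) = 83616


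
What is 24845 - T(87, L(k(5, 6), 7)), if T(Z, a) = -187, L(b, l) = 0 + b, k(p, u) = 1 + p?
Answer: 25032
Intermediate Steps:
L(b, l) = b
24845 - T(87, L(k(5, 6), 7)) = 24845 - 1*(-187) = 24845 + 187 = 25032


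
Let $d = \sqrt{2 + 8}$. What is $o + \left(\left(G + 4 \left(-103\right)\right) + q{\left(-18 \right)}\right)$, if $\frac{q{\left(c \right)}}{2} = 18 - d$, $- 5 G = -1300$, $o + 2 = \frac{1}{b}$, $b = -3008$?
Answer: $- \frac{354945}{3008} - 2 \sqrt{10} \approx -124.32$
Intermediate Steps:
$o = - \frac{6017}{3008}$ ($o = -2 + \frac{1}{-3008} = -2 - \frac{1}{3008} = - \frac{6017}{3008} \approx -2.0003$)
$d = \sqrt{10} \approx 3.1623$
$G = 260$ ($G = \left(- \frac{1}{5}\right) \left(-1300\right) = 260$)
$q{\left(c \right)} = 36 - 2 \sqrt{10}$ ($q{\left(c \right)} = 2 \left(18 - \sqrt{10}\right) = 36 - 2 \sqrt{10}$)
$o + \left(\left(G + 4 \left(-103\right)\right) + q{\left(-18 \right)}\right) = - \frac{6017}{3008} + \left(\left(260 + 4 \left(-103\right)\right) + \left(36 - 2 \sqrt{10}\right)\right) = - \frac{6017}{3008} + \left(\left(260 - 412\right) + \left(36 - 2 \sqrt{10}\right)\right) = - \frac{6017}{3008} - \left(116 + 2 \sqrt{10}\right) = - \frac{354945}{3008} - 2 \sqrt{10}$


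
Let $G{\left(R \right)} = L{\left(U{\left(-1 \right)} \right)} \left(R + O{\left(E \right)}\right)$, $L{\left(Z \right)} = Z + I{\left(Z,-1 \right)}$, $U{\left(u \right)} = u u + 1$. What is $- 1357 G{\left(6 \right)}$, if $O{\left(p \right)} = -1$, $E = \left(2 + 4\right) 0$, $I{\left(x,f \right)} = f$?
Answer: $-6785$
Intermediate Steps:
$U{\left(u \right)} = 1 + u^{2}$ ($U{\left(u \right)} = u^{2} + 1 = 1 + u^{2}$)
$E = 0$ ($E = 6 \cdot 0 = 0$)
$L{\left(Z \right)} = -1 + Z$ ($L{\left(Z \right)} = Z - 1 = -1 + Z$)
$G{\left(R \right)} = -1 + R$ ($G{\left(R \right)} = \left(-1 + \left(1 + \left(-1\right)^{2}\right)\right) \left(R - 1\right) = \left(-1 + \left(1 + 1\right)\right) \left(-1 + R\right) = \left(-1 + 2\right) \left(-1 + R\right) = 1 \left(-1 + R\right) = -1 + R$)
$- 1357 G{\left(6 \right)} = - 1357 \left(-1 + 6\right) = \left(-1357\right) 5 = -6785$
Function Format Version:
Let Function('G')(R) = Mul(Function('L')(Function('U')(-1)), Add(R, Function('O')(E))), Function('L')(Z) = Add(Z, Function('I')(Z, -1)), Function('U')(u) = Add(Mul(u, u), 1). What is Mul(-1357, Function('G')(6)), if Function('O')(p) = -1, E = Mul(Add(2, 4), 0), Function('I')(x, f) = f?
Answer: -6785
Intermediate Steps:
Function('U')(u) = Add(1, Pow(u, 2)) (Function('U')(u) = Add(Pow(u, 2), 1) = Add(1, Pow(u, 2)))
E = 0 (E = Mul(6, 0) = 0)
Function('L')(Z) = Add(-1, Z) (Function('L')(Z) = Add(Z, -1) = Add(-1, Z))
Function('G')(R) = Add(-1, R) (Function('G')(R) = Mul(Add(-1, Add(1, Pow(-1, 2))), Add(R, -1)) = Mul(Add(-1, Add(1, 1)), Add(-1, R)) = Mul(Add(-1, 2), Add(-1, R)) = Mul(1, Add(-1, R)) = Add(-1, R))
Mul(-1357, Function('G')(6)) = Mul(-1357, Add(-1, 6)) = Mul(-1357, 5) = -6785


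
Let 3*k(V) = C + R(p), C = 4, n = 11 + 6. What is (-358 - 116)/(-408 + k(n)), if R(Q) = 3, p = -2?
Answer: 1422/1217 ≈ 1.1684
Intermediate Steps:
n = 17
k(V) = 7/3 (k(V) = (4 + 3)/3 = (⅓)*7 = 7/3)
(-358 - 116)/(-408 + k(n)) = (-358 - 116)/(-408 + 7/3) = -474/(-1217/3) = -474*(-3/1217) = 1422/1217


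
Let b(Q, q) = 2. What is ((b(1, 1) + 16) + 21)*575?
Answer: 22425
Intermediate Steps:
((b(1, 1) + 16) + 21)*575 = ((2 + 16) + 21)*575 = (18 + 21)*575 = 39*575 = 22425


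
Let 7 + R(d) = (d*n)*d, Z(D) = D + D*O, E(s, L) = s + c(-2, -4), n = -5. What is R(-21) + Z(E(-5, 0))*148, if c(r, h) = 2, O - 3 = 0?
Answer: -3988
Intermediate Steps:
O = 3 (O = 3 + 0 = 3)
E(s, L) = 2 + s (E(s, L) = s + 2 = 2 + s)
Z(D) = 4*D (Z(D) = D + D*3 = D + 3*D = 4*D)
R(d) = -7 - 5*d² (R(d) = -7 + (d*(-5))*d = -7 + (-5*d)*d = -7 - 5*d²)
R(-21) + Z(E(-5, 0))*148 = (-7 - 5*(-21)²) + (4*(2 - 5))*148 = (-7 - 5*441) + (4*(-3))*148 = (-7 - 2205) - 12*148 = -2212 - 1776 = -3988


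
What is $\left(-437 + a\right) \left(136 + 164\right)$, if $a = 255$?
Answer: $-54600$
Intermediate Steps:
$\left(-437 + a\right) \left(136 + 164\right) = \left(-437 + 255\right) \left(136 + 164\right) = \left(-182\right) 300 = -54600$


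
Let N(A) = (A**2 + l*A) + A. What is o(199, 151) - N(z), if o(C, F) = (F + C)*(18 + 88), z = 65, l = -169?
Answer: 43795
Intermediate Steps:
o(C, F) = 106*C + 106*F (o(C, F) = (C + F)*106 = 106*C + 106*F)
N(A) = A**2 - 168*A (N(A) = (A**2 - 169*A) + A = A**2 - 168*A)
o(199, 151) - N(z) = (106*199 + 106*151) - 65*(-168 + 65) = (21094 + 16006) - 65*(-103) = 37100 - 1*(-6695) = 37100 + 6695 = 43795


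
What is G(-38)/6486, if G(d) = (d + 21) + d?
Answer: -55/6486 ≈ -0.0084798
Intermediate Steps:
G(d) = 21 + 2*d (G(d) = (21 + d) + d = 21 + 2*d)
G(-38)/6486 = (21 + 2*(-38))/6486 = (21 - 76)*(1/6486) = -55*1/6486 = -55/6486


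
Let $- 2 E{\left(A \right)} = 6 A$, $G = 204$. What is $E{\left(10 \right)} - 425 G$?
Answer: $-86730$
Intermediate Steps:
$E{\left(A \right)} = - 3 A$ ($E{\left(A \right)} = - \frac{6 A}{2} = - 3 A$)
$E{\left(10 \right)} - 425 G = \left(-3\right) 10 - 86700 = -30 - 86700 = -86730$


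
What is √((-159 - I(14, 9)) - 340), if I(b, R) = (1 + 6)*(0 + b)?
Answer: I*√597 ≈ 24.434*I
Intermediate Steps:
I(b, R) = 7*b
√((-159 - I(14, 9)) - 340) = √((-159 - 7*14) - 340) = √((-159 - 1*98) - 340) = √((-159 - 98) - 340) = √(-257 - 340) = √(-597) = I*√597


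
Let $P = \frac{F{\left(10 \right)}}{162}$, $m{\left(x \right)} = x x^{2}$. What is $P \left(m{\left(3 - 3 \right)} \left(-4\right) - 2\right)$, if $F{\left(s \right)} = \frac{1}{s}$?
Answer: $- \frac{1}{810} \approx -0.0012346$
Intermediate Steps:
$m{\left(x \right)} = x^{3}$
$P = \frac{1}{1620}$ ($P = \frac{1}{10 \cdot 162} = \frac{1}{10} \cdot \frac{1}{162} = \frac{1}{1620} \approx 0.00061728$)
$P \left(m{\left(3 - 3 \right)} \left(-4\right) - 2\right) = \frac{\left(3 - 3\right)^{3} \left(-4\right) - 2}{1620} = \frac{0^{3} \left(-4\right) - 2}{1620} = \frac{0 \left(-4\right) - 2}{1620} = \frac{0 - 2}{1620} = \frac{1}{1620} \left(-2\right) = - \frac{1}{810}$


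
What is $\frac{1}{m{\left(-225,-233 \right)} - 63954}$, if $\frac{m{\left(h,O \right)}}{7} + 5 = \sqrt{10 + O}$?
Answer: $- \frac{63989}{4094603048} - \frac{7 i \sqrt{223}}{4094603048} \approx -1.5628 \cdot 10^{-5} - 2.5529 \cdot 10^{-8} i$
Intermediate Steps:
$m{\left(h,O \right)} = -35 + 7 \sqrt{10 + O}$
$\frac{1}{m{\left(-225,-233 \right)} - 63954} = \frac{1}{\left(-35 + 7 \sqrt{10 - 233}\right) - 63954} = \frac{1}{\left(-35 + 7 \sqrt{-223}\right) - 63954} = \frac{1}{\left(-35 + 7 i \sqrt{223}\right) - 63954} = \frac{1}{-63989 + 7 i \sqrt{223}}$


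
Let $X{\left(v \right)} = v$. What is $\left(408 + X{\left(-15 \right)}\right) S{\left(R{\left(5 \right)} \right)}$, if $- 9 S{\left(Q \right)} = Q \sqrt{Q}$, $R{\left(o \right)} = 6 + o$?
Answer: $- \frac{1441 \sqrt{11}}{3} \approx -1593.1$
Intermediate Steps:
$S{\left(Q \right)} = - \frac{Q^{\frac{3}{2}}}{9}$ ($S{\left(Q \right)} = - \frac{Q \sqrt{Q}}{9} = - \frac{Q^{\frac{3}{2}}}{9}$)
$\left(408 + X{\left(-15 \right)}\right) S{\left(R{\left(5 \right)} \right)} = \left(408 - 15\right) \left(- \frac{\left(6 + 5\right)^{\frac{3}{2}}}{9}\right) = 393 \left(- \frac{11^{\frac{3}{2}}}{9}\right) = 393 \left(- \frac{11 \sqrt{11}}{9}\right) = - \frac{1441 \sqrt{11}}{3}$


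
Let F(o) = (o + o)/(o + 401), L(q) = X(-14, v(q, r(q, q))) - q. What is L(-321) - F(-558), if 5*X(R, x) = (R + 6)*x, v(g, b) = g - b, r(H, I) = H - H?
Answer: 649581/785 ≈ 827.49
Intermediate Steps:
r(H, I) = 0
X(R, x) = x*(6 + R)/5 (X(R, x) = ((R + 6)*x)/5 = ((6 + R)*x)/5 = (x*(6 + R))/5 = x*(6 + R)/5)
L(q) = -13*q/5 (L(q) = (q - 1*0)*(6 - 14)/5 - q = (⅕)*(q + 0)*(-8) - q = (⅕)*q*(-8) - q = -8*q/5 - q = -13*q/5)
F(o) = 2*o/(401 + o) (F(o) = (2*o)/(401 + o) = 2*o/(401 + o))
L(-321) - F(-558) = -13/5*(-321) - 2*(-558)/(401 - 558) = 4173/5 - 2*(-558)/(-157) = 4173/5 - 2*(-558)*(-1)/157 = 4173/5 - 1*1116/157 = 4173/5 - 1116/157 = 649581/785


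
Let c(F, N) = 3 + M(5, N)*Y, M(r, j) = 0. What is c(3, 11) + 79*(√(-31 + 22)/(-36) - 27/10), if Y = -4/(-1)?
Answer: -2103/10 - 79*I/12 ≈ -210.3 - 6.5833*I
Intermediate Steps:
Y = 4 (Y = -4*(-1) = 4)
c(F, N) = 3 (c(F, N) = 3 + 0*4 = 3 + 0 = 3)
c(3, 11) + 79*(√(-31 + 22)/(-36) - 27/10) = 3 + 79*(√(-31 + 22)/(-36) - 27/10) = 3 + 79*(√(-9)*(-1/36) - 27*⅒) = 3 + 79*((3*I)*(-1/36) - 27/10) = 3 + 79*(-I/12 - 27/10) = 3 + 79*(-27/10 - I/12) = 3 + (-2133/10 - 79*I/12) = -2103/10 - 79*I/12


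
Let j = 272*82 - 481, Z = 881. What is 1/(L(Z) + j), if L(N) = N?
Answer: 1/22704 ≈ 4.4045e-5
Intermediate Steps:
j = 21823 (j = 22304 - 481 = 21823)
1/(L(Z) + j) = 1/(881 + 21823) = 1/22704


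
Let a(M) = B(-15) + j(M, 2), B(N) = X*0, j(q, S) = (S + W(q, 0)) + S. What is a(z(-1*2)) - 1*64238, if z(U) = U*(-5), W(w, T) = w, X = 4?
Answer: -64224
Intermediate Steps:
j(q, S) = q + 2*S (j(q, S) = (S + q) + S = q + 2*S)
B(N) = 0 (B(N) = 4*0 = 0)
z(U) = -5*U
a(M) = 4 + M (a(M) = 0 + (M + 2*2) = 0 + (M + 4) = 0 + (4 + M) = 4 + M)
a(z(-1*2)) - 1*64238 = (4 - (-5)*2) - 1*64238 = (4 - 5*(-2)) - 64238 = (4 + 10) - 64238 = 14 - 64238 = -64224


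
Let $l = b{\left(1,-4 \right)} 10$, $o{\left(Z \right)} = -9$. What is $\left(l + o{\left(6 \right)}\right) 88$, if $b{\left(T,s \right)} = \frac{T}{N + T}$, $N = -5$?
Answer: $-1012$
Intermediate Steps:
$b{\left(T,s \right)} = \frac{T}{-5 + T}$
$l = - \frac{5}{2}$ ($l = 1 \frac{1}{-5 + 1} \cdot 10 = 1 \frac{1}{-4} \cdot 10 = 1 \left(- \frac{1}{4}\right) 10 = \left(- \frac{1}{4}\right) 10 = - \frac{5}{2} \approx -2.5$)
$\left(l + o{\left(6 \right)}\right) 88 = \left(- \frac{5}{2} - 9\right) 88 = \left(- \frac{23}{2}\right) 88 = -1012$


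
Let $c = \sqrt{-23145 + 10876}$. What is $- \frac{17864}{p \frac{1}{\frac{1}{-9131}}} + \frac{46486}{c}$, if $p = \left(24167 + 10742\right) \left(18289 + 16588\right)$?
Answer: $\frac{2552}{1588169430469} - \frac{46486 i \sqrt{12269}}{12269} \approx 1.6069 \cdot 10^{-9} - 419.68 i$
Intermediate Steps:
$c = i \sqrt{12269}$ ($c = \sqrt{-12269} = i \sqrt{12269} \approx 110.77 i$)
$p = 1217521193$ ($p = 34909 \cdot 34877 = 1217521193$)
$- \frac{17864}{p \frac{1}{\frac{1}{-9131}}} + \frac{46486}{c} = - \frac{17864}{1217521193 \frac{1}{\frac{1}{-9131}}} + \frac{46486}{i \sqrt{12269}} = - \frac{17864}{1217521193 \frac{1}{- \frac{1}{9131}}} + 46486 \left(- \frac{i \sqrt{12269}}{12269}\right) = - \frac{17864}{1217521193 \left(-9131\right)} - \frac{46486 i \sqrt{12269}}{12269} = - \frac{17864}{-11117186013283} - \frac{46486 i \sqrt{12269}}{12269} = \left(-17864\right) \left(- \frac{1}{11117186013283}\right) - \frac{46486 i \sqrt{12269}}{12269} = \frac{2552}{1588169430469} - \frac{46486 i \sqrt{12269}}{12269}$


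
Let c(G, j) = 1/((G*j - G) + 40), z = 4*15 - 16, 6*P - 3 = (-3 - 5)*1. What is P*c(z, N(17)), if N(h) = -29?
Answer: 1/1536 ≈ 0.00065104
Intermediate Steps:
P = -⅚ (P = ½ + ((-3 - 5)*1)/6 = ½ + (-8*1)/6 = ½ + (⅙)*(-8) = ½ - 4/3 = -⅚ ≈ -0.83333)
z = 44 (z = 60 - 16 = 44)
c(G, j) = 1/(40 - G + G*j) (c(G, j) = 1/((-G + G*j) + 40) = 1/(40 - G + G*j))
P*c(z, N(17)) = -5/(6*(40 - 1*44 + 44*(-29))) = -5/(6*(40 - 44 - 1276)) = -⅚/(-1280) = -⅚*(-1/1280) = 1/1536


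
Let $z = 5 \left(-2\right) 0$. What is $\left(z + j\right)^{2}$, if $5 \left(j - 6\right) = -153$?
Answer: $\frac{15129}{25} \approx 605.16$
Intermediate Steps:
$j = - \frac{123}{5}$ ($j = 6 + \frac{1}{5} \left(-153\right) = 6 - \frac{153}{5} = - \frac{123}{5} \approx -24.6$)
$z = 0$ ($z = \left(-10\right) 0 = 0$)
$\left(z + j\right)^{2} = \left(0 - \frac{123}{5}\right)^{2} = \left(- \frac{123}{5}\right)^{2} = \frac{15129}{25}$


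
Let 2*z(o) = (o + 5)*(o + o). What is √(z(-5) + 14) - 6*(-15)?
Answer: 90 + √14 ≈ 93.742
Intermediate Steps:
z(o) = o*(5 + o) (z(o) = ((o + 5)*(o + o))/2 = ((5 + o)*(2*o))/2 = (2*o*(5 + o))/2 = o*(5 + o))
√(z(-5) + 14) - 6*(-15) = √(-5*(5 - 5) + 14) - 6*(-15) = √(-5*0 + 14) + 90 = √(0 + 14) + 90 = √14 + 90 = 90 + √14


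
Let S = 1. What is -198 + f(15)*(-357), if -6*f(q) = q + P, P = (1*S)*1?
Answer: 754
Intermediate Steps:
P = 1 (P = (1*1)*1 = 1*1 = 1)
f(q) = -⅙ - q/6 (f(q) = -(q + 1)/6 = -(1 + q)/6 = -⅙ - q/6)
-198 + f(15)*(-357) = -198 + (-⅙ - ⅙*15)*(-357) = -198 + (-⅙ - 5/2)*(-357) = -198 - 8/3*(-357) = -198 + 952 = 754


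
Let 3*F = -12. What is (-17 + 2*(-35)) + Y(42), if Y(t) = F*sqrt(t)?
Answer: -87 - 4*sqrt(42) ≈ -112.92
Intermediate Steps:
F = -4 (F = (1/3)*(-12) = -4)
Y(t) = -4*sqrt(t)
(-17 + 2*(-35)) + Y(42) = (-17 + 2*(-35)) - 4*sqrt(42) = (-17 - 70) - 4*sqrt(42) = -87 - 4*sqrt(42)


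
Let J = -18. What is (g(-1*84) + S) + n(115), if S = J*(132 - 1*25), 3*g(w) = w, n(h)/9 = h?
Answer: -919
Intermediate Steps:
n(h) = 9*h
g(w) = w/3
S = -1926 (S = -18*(132 - 1*25) = -18*(132 - 25) = -18*107 = -1926)
(g(-1*84) + S) + n(115) = ((-1*84)/3 - 1926) + 9*115 = ((1/3)*(-84) - 1926) + 1035 = (-28 - 1926) + 1035 = -1954 + 1035 = -919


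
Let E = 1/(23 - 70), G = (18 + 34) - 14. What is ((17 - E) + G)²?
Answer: 6687396/2209 ≈ 3027.3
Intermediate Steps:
G = 38 (G = 52 - 14 = 38)
E = -1/47 (E = 1/(-47) = -1/47 ≈ -0.021277)
((17 - E) + G)² = ((17 - 1*(-1/47)) + 38)² = ((17 + 1/47) + 38)² = (800/47 + 38)² = (2586/47)² = 6687396/2209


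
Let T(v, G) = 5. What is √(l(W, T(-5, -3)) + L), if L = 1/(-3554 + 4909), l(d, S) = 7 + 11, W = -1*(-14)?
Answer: √33049805/1355 ≈ 4.2427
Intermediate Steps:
W = 14
l(d, S) = 18
L = 1/1355 ≈ 0.00073801
√(l(W, T(-5, -3)) + L) = √(18 + 1/1355) = √(24391/1355) = √33049805/1355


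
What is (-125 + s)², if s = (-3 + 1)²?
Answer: 14641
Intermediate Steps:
s = 4 (s = (-2)² = 4)
(-125 + s)² = (-125 + 4)² = (-121)² = 14641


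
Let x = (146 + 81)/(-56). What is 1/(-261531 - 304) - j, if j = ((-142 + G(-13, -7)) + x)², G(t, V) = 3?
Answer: -2400507806453/117302080 ≈ -20464.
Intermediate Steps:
x = -227/56 (x = 227*(-1/56) = -227/56 ≈ -4.0536)
j = 64176121/3136 (j = ((-142 + 3) - 227/56)² = (-139 - 227/56)² = (-8011/56)² = 64176121/3136 ≈ 20464.)
1/(-261531 - 304) - j = 1/(-261531 - 304) - 1*64176121/3136 = 1/(-261835) - 64176121/3136 = -1/261835 - 64176121/3136 = -2400507806453/117302080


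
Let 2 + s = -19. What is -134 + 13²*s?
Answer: -3683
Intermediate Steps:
s = -21 (s = -2 - 19 = -21)
-134 + 13²*s = -134 + 13²*(-21) = -134 + 169*(-21) = -134 - 3549 = -3683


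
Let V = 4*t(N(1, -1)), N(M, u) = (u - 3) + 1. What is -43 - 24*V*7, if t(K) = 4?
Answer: -2731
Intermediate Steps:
N(M, u) = -2 + u (N(M, u) = (-3 + u) + 1 = -2 + u)
V = 16 (V = 4*4 = 16)
-43 - 24*V*7 = -43 - 384*7 = -43 - 24*112 = -43 - 2688 = -2731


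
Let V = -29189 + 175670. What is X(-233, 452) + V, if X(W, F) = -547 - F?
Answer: 145482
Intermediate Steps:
V = 146481
X(-233, 452) + V = (-547 - 1*452) + 146481 = (-547 - 452) + 146481 = -999 + 146481 = 145482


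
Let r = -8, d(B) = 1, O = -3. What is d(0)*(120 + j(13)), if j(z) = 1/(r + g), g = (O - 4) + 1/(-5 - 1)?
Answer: 10914/91 ≈ 119.93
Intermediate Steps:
g = -43/6 (g = (-3 - 4) + 1/(-5 - 1) = -7 + 1/(-6) = -7 - ⅙ = -43/6 ≈ -7.1667)
j(z) = -6/91 (j(z) = 1/(-8 - 43/6) = 1/(-91/6) = -6/91)
d(0)*(120 + j(13)) = 1*(120 - 6/91) = 1*(10914/91) = 10914/91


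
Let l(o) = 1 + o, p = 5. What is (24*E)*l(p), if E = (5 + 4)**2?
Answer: 11664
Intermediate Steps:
E = 81 (E = 9**2 = 81)
(24*E)*l(p) = (24*81)*(1 + 5) = 1944*6 = 11664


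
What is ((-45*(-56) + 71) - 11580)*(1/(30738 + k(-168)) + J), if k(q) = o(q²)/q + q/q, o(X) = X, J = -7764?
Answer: 2133568301327/30571 ≈ 6.9791e+7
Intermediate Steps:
k(q) = 1 + q (k(q) = q²/q + q/q = q + 1 = 1 + q)
((-45*(-56) + 71) - 11580)*(1/(30738 + k(-168)) + J) = ((-45*(-56) + 71) - 11580)*(1/(30738 + (1 - 168)) - 7764) = ((2520 + 71) - 11580)*(1/(30738 - 167) - 7764) = (2591 - 11580)*(1/30571 - 7764) = -8989*(1/30571 - 7764) = -8989*(-237353243/30571) = 2133568301327/30571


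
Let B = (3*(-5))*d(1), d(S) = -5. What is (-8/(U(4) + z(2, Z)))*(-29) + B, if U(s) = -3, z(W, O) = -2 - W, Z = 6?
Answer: 293/7 ≈ 41.857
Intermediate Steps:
B = 75 (B = (3*(-5))*(-5) = -15*(-5) = 75)
(-8/(U(4) + z(2, Z)))*(-29) + B = (-8/(-3 + (-2 - 1*2)))*(-29) + 75 = (-8/(-3 + (-2 - 2)))*(-29) + 75 = (-8/(-3 - 4))*(-29) + 75 = (-8/(-7))*(-29) + 75 = -⅐*(-8)*(-29) + 75 = (8/7)*(-29) + 75 = -232/7 + 75 = 293/7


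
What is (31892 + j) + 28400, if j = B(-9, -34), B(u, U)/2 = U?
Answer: 60224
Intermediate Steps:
B(u, U) = 2*U
j = -68 (j = 2*(-34) = -68)
(31892 + j) + 28400 = (31892 - 68) + 28400 = 31824 + 28400 = 60224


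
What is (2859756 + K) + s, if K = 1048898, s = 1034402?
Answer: 4943056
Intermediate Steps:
(2859756 + K) + s = (2859756 + 1048898) + 1034402 = 3908654 + 1034402 = 4943056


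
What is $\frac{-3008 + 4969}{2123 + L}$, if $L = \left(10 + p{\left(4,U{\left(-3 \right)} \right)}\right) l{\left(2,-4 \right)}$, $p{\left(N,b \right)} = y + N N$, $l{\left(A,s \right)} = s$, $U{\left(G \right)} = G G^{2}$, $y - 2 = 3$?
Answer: $\frac{1961}{1999} \approx 0.98099$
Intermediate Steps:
$y = 5$ ($y = 2 + 3 = 5$)
$U{\left(G \right)} = G^{3}$
$p{\left(N,b \right)} = 5 + N^{2}$ ($p{\left(N,b \right)} = 5 + N N = 5 + N^{2}$)
$L = -124$ ($L = \left(10 + \left(5 + 4^{2}\right)\right) \left(-4\right) = \left(10 + \left(5 + 16\right)\right) \left(-4\right) = \left(10 + 21\right) \left(-4\right) = 31 \left(-4\right) = -124$)
$\frac{-3008 + 4969}{2123 + L} = \frac{-3008 + 4969}{2123 - 124} = \frac{1961}{1999}$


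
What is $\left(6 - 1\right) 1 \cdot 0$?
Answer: $0$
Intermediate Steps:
$\left(6 - 1\right) 1 \cdot 0 = 5 \cdot 1 \cdot 0 = 5 \cdot 0 = 0$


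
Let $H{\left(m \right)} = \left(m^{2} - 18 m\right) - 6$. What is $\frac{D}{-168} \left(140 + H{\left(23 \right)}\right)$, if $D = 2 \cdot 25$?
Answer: $- \frac{2075}{28} \approx -74.107$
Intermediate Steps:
$H{\left(m \right)} = -6 + m^{2} - 18 m$
$D = 50$
$\frac{D}{-168} \left(140 + H{\left(23 \right)}\right) = \frac{50}{-168} \left(140 - \left(420 - 529\right)\right) = 50 \left(- \frac{1}{168}\right) \left(140 - -109\right) = - \frac{25 \left(140 + 109\right)}{84} = \left(- \frac{25}{84}\right) 249 = - \frac{2075}{28}$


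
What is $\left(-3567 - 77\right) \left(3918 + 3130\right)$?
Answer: $-25682912$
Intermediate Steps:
$\left(-3567 - 77\right) \left(3918 + 3130\right) = \left(-3567 + \left(-86 + 9\right)\right) 7048 = \left(-3567 - 77\right) 7048 = \left(-3644\right) 7048 = -25682912$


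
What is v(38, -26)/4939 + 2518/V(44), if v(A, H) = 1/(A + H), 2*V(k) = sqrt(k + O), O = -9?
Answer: 1/59268 + 5036*sqrt(35)/35 ≈ 851.24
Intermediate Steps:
V(k) = sqrt(-9 + k)/2 (V(k) = sqrt(k - 9)/2 = sqrt(-9 + k)/2)
v(38, -26)/4939 + 2518/V(44) = 1/((38 - 26)*4939) + 2518/((sqrt(-9 + 44)/2)) = (1/4939)/12 + 2518/((sqrt(35)/2)) = (1/12)*(1/4939) + 2518*(2*sqrt(35)/35) = 1/59268 + 5036*sqrt(35)/35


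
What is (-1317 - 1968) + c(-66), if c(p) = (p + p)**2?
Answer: 14139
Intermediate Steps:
c(p) = 4*p**2 (c(p) = (2*p)**2 = 4*p**2)
(-1317 - 1968) + c(-66) = (-1317 - 1968) + 4*(-66)**2 = -3285 + 4*4356 = -3285 + 17424 = 14139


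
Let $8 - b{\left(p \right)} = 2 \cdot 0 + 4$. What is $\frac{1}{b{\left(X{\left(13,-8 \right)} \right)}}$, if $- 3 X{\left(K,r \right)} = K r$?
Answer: $\frac{1}{4} \approx 0.25$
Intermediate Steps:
$X{\left(K,r \right)} = - \frac{K r}{3}$
$b{\left(p \right)} = 4$ ($b{\left(p \right)} = 8 - \left(2 \cdot 0 + 4\right) = 8 - \left(0 + 4\right) = 8 - 4 = 4$)
$\frac{1}{b{\left(X{\left(13,-8 \right)} \right)}} = \frac{1}{4}$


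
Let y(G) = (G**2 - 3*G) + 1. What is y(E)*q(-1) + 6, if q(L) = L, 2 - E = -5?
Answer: -23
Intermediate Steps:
E = 7 (E = 2 - 1*(-5) = 2 + 5 = 7)
y(G) = 1 + G**2 - 3*G
y(E)*q(-1) + 6 = (1 + 7**2 - 3*7)*(-1) + 6 = (1 + 49 - 21)*(-1) + 6 = 29*(-1) + 6 = -29 + 6 = -23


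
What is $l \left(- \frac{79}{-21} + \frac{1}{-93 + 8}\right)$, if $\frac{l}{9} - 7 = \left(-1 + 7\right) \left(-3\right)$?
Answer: $- \frac{220902}{595} \approx -371.26$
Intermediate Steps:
$l = -99$ ($l = 63 + 9 \left(-1 + 7\right) \left(-3\right) = 63 + 9 \cdot 6 \left(-3\right) = 63 + 9 \left(-18\right) = 63 - 162 = -99$)
$l \left(- \frac{79}{-21} + \frac{1}{-93 + 8}\right) = - 99 \left(- \frac{79}{-21} + \frac{1}{-93 + 8}\right) = - 99 \left(\left(-79\right) \left(- \frac{1}{21}\right) + \frac{1}{-85}\right) = - 99 \left(\frac{79}{21} - \frac{1}{85}\right) = \left(-99\right) \frac{6694}{1785} = - \frac{220902}{595}$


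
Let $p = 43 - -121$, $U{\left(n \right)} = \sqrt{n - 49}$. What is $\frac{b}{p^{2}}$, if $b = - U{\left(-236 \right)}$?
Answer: $- \frac{i \sqrt{285}}{26896} \approx - 0.00062768 i$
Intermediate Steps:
$U{\left(n \right)} = \sqrt{-49 + n}$
$b = - i \sqrt{285}$ ($b = - \sqrt{-49 - 236} = - \sqrt{-285} = - i \sqrt{285} \approx - 16.882 i$)
$p = 164$ ($p = 43 + 121 = 164$)
$\frac{b}{p^{2}} = \frac{\left(-1\right) i \sqrt{285}}{164^{2}} = \frac{\left(-1\right) i \sqrt{285}}{26896} = - i \sqrt{285} \cdot \frac{1}{26896} = - \frac{i \sqrt{285}}{26896}$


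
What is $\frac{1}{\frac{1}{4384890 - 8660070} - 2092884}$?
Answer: $- \frac{4275180}{8947455819121} \approx -4.7781 \cdot 10^{-7}$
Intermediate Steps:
$\frac{1}{\frac{1}{4384890 - 8660070} - 2092884} = \frac{1}{\frac{1}{-4275180} - 2092884} = \frac{1}{- \frac{1}{4275180} - 2092884} = \frac{1}{- \frac{8947455819121}{4275180}} = - \frac{4275180}{8947455819121}$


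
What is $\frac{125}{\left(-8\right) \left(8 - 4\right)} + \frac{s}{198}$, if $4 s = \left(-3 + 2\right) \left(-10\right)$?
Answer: $- \frac{12335}{3168} \approx -3.8936$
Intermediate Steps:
$s = \frac{5}{2}$ ($s = \frac{\left(-3 + 2\right) \left(-10\right)}{4} = \frac{\left(-1\right) \left(-10\right)}{4} = \frac{1}{4} \cdot 10 = \frac{5}{2} \approx 2.5$)
$\frac{125}{\left(-8\right) \left(8 - 4\right)} + \frac{s}{198} = \frac{125}{\left(-8\right) \left(8 - 4\right)} + \frac{5}{2 \cdot 198} = \frac{125}{\left(-8\right) 4} + \frac{5}{2} \cdot \frac{1}{198} = \frac{125}{-32} + \frac{5}{396} = 125 \left(- \frac{1}{32}\right) + \frac{5}{396} = - \frac{125}{32} + \frac{5}{396} = - \frac{12335}{3168}$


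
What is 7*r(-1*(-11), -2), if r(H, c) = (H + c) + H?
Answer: 140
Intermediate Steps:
r(H, c) = c + 2*H
7*r(-1*(-11), -2) = 7*(-2 + 2*(-1*(-11))) = 7*(-2 + 2*11) = 7*(-2 + 22) = 7*20 = 140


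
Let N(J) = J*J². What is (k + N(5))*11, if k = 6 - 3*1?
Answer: 1408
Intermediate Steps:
N(J) = J³
k = 3 (k = 6 - 3 = 3)
(k + N(5))*11 = (3 + 5³)*11 = (3 + 125)*11 = 128*11 = 1408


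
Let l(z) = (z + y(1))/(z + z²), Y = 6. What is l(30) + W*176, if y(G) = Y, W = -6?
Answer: -163674/155 ≈ -1056.0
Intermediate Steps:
y(G) = 6
l(z) = (6 + z)/(z + z²) (l(z) = (z + 6)/(z + z²) = (6 + z)/(z + z²))
l(30) + W*176 = (6 + 30)/(30*(1 + 30)) - 6*176 = (1/30)*36/31 - 1056 = (1/30)*(1/31)*36 - 1056 = 6/155 - 1056 = -163674/155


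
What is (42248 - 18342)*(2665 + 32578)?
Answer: 842519158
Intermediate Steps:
(42248 - 18342)*(2665 + 32578) = 23906*35243 = 842519158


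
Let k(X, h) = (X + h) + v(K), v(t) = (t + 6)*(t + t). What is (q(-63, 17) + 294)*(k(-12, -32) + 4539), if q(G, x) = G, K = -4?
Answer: 1034649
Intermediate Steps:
v(t) = 2*t*(6 + t) (v(t) = (6 + t)*(2*t) = 2*t*(6 + t))
k(X, h) = -16 + X + h (k(X, h) = (X + h) + 2*(-4)*(6 - 4) = (X + h) + 2*(-4)*2 = (X + h) - 16 = -16 + X + h)
(q(-63, 17) + 294)*(k(-12, -32) + 4539) = (-63 + 294)*((-16 - 12 - 32) + 4539) = 231*(-60 + 4539) = 231*4479 = 1034649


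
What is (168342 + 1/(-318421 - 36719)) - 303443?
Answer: -47979769141/355140 ≈ -1.3510e+5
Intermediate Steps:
(168342 + 1/(-318421 - 36719)) - 303443 = (168342 + 1/(-355140)) - 303443 = (168342 - 1/355140) - 303443 = 59784977879/355140 - 303443 = -47979769141/355140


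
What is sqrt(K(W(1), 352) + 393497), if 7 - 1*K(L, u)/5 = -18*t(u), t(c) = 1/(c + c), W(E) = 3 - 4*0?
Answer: sqrt(3047512798)/88 ≈ 627.32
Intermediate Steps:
W(E) = 3 (W(E) = 3 + 0 = 3)
t(c) = 1/(2*c)
K(L, u) = 35 + 45/u (K(L, u) = 35 - (-90)*1/(2*u) = 35 - (-45)/u = 35 + 45/u)
sqrt(K(W(1), 352) + 393497) = sqrt((35 + 45/352) + 393497) = sqrt(12365/352 + 393497) = sqrt(138523309/352) = sqrt(3047512798)/88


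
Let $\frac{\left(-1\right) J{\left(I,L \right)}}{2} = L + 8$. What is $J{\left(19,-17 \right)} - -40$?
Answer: $58$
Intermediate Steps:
$J{\left(I,L \right)} = -16 - 2 L$ ($J{\left(I,L \right)} = - 2 \left(L + 8\right) = - 2 \left(8 + L\right) = -16 - 2 L$)
$J{\left(19,-17 \right)} - -40 = \left(-16 - -34\right) - -40 = \left(-16 + 34\right) + 40 = 18 + 40 = 58$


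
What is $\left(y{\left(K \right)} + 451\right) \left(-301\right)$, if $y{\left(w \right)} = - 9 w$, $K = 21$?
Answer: $-78862$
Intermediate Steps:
$\left(y{\left(K \right)} + 451\right) \left(-301\right) = \left(\left(-9\right) 21 + 451\right) \left(-301\right) = \left(-189 + 451\right) \left(-301\right) = 262 \left(-301\right) = -78862$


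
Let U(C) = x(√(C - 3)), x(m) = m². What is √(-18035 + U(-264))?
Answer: I*√18302 ≈ 135.28*I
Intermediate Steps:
U(C) = -3 + C (U(C) = (√(C - 3))² = (√(-3 + C))² = -3 + C)
√(-18035 + U(-264)) = √(-18035 + (-3 - 264)) = √(-18035 - 267) = √(-18302) = I*√18302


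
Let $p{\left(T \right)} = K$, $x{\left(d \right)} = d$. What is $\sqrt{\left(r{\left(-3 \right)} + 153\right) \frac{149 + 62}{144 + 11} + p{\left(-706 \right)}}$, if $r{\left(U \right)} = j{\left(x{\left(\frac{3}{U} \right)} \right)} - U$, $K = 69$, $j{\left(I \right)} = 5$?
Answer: $\frac{\sqrt{6923230}}{155} \approx 16.975$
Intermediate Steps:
$p{\left(T \right)} = 69$
$r{\left(U \right)} = 5 - U$
$\sqrt{\left(r{\left(-3 \right)} + 153\right) \frac{149 + 62}{144 + 11} + p{\left(-706 \right)}} = \sqrt{\left(\left(5 - -3\right) + 153\right) \frac{149 + 62}{144 + 11} + 69} = \sqrt{\left(\left(5 + 3\right) + 153\right) \frac{211}{155} + 69} = \sqrt{\left(8 + 153\right) 211 \cdot \frac{1}{155} + 69} = \sqrt{161 \cdot \frac{211}{155} + 69} = \sqrt{\frac{33971}{155} + 69} = \sqrt{\frac{44666}{155}} = \frac{\sqrt{6923230}}{155}$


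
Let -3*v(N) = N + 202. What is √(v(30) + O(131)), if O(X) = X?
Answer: √483/3 ≈ 7.3258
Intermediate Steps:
v(N) = -202/3 - N/3 (v(N) = -(N + 202)/3 = -(202 + N)/3 = -202/3 - N/3)
√(v(30) + O(131)) = √((-202/3 - ⅓*30) + 131) = √((-202/3 - 10) + 131) = √(-232/3 + 131) = √(161/3) = √483/3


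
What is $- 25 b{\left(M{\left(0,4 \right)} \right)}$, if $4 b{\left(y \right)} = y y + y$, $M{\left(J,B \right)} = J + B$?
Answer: $-125$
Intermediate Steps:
$M{\left(J,B \right)} = B + J$
$b{\left(y \right)} = \frac{y}{4} + \frac{y^{2}}{4}$ ($b{\left(y \right)} = \frac{y y + y}{4} = \frac{y^{2} + y}{4} = \frac{y + y^{2}}{4} = \frac{y}{4} + \frac{y^{2}}{4}$)
$- 25 b{\left(M{\left(0,4 \right)} \right)} = - 25 \frac{\left(4 + 0\right) \left(1 + \left(4 + 0\right)\right)}{4} = - 25 \cdot \frac{1}{4} \cdot 4 \left(1 + 4\right) = - 25 \cdot \frac{1}{4} \cdot 4 \cdot 5 = \left(-25\right) 5 = -125$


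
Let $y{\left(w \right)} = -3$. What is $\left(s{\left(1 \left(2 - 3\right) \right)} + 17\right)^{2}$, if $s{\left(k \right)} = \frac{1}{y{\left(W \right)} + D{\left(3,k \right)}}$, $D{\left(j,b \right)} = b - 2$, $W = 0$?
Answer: $\frac{10201}{36} \approx 283.36$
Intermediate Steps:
$D{\left(j,b \right)} = -2 + b$
$s{\left(k \right)} = \frac{1}{-5 + k}$ ($s{\left(k \right)} = \frac{1}{-3 + \left(-2 + k\right)} = \frac{1}{-5 + k}$)
$\left(s{\left(1 \left(2 - 3\right) \right)} + 17\right)^{2} = \left(\frac{1}{-5 + 1 \left(2 - 3\right)} + 17\right)^{2} = \left(\frac{1}{-5 + 1 \left(-1\right)} + 17\right)^{2} = \left(\frac{1}{-5 - 1} + 17\right)^{2} = \left(\frac{1}{-6} + 17\right)^{2} = \left(- \frac{1}{6} + 17\right)^{2} = \left(\frac{101}{6}\right)^{2} = \frac{10201}{36}$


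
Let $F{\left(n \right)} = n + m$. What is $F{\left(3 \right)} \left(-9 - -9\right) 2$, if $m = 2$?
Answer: $0$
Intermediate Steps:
$F{\left(n \right)} = 2 + n$ ($F{\left(n \right)} = n + 2 = 2 + n$)
$F{\left(3 \right)} \left(-9 - -9\right) 2 = \left(2 + 3\right) \left(-9 - -9\right) 2 = 5 \left(-9 + 9\right) 2 = 5 \cdot 0 \cdot 2 = 0 \cdot 2 = 0$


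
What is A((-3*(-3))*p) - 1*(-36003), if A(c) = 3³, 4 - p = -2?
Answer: 36030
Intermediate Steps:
p = 6 (p = 4 - 1*(-2) = 4 + 2 = 6)
A(c) = 27
A((-3*(-3))*p) - 1*(-36003) = 27 - 1*(-36003) = 27 + 36003 = 36030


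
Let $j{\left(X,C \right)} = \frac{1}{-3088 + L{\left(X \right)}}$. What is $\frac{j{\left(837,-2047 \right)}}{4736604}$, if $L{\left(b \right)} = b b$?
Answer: $\frac{1}{3303691294524} \approx 3.0269 \cdot 10^{-13}$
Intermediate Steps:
$L{\left(b \right)} = b^{2}$
$j{\left(X,C \right)} = \frac{1}{-3088 + X^{2}}$
$\frac{j{\left(837,-2047 \right)}}{4736604} = \frac{1}{\left(-3088 + 837^{2}\right) 4736604} = \frac{1}{-3088 + 700569} \cdot \frac{1}{4736604} = \frac{1}{697481} \cdot \frac{1}{4736604} = \frac{1}{3303691294524}$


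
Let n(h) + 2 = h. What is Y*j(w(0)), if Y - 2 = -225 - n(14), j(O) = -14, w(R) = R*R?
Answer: 3290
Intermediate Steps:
w(R) = R**2
n(h) = -2 + h
Y = -235 (Y = 2 + (-225 - (-2 + 14)) = 2 + (-225 - 1*12) = 2 + (-225 - 12) = 2 - 237 = -235)
Y*j(w(0)) = -235*(-14) = 3290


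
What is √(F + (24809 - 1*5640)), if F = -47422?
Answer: I*√28253 ≈ 168.09*I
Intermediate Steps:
√(F + (24809 - 1*5640)) = √(-47422 + (24809 - 1*5640)) = √(-47422 + (24809 - 5640)) = √(-47422 + 19169) = √(-28253) = I*√28253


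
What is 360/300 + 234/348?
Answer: 543/290 ≈ 1.8724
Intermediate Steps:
360/300 + 234/348 = 360*(1/300) + 234*(1/348) = 6/5 + 39/58 = 543/290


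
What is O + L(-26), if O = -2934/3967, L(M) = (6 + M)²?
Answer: 1583866/3967 ≈ 399.26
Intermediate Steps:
O = -2934/3967 (O = -2934*1/3967 = -2934/3967 ≈ -0.73960)
O + L(-26) = -2934/3967 + (6 - 26)² = -2934/3967 + (-20)² = -2934/3967 + 400 = 1583866/3967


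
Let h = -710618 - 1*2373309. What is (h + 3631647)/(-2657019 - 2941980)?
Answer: -547720/5598999 ≈ -0.097825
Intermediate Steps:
h = -3083927 (h = -710618 - 2373309 = -3083927)
(h + 3631647)/(-2657019 - 2941980) = (-3083927 + 3631647)/(-2657019 - 2941980) = 547720/(-5598999) = 547720*(-1/5598999) = -547720/5598999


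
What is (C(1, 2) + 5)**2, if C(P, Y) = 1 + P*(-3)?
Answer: 9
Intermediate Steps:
C(P, Y) = 1 - 3*P
(C(1, 2) + 5)**2 = ((1 - 3*1) + 5)**2 = ((1 - 3) + 5)**2 = (-2 + 5)**2 = 3**2 = 9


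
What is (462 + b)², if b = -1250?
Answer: 620944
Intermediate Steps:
(462 + b)² = (462 - 1250)² = (-788)² = 620944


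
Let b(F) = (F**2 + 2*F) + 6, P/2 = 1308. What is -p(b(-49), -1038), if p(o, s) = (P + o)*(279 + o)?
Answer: -12745900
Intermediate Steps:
P = 2616 (P = 2*1308 = 2616)
b(F) = 6 + F**2 + 2*F
p(o, s) = (279 + o)*(2616 + o) (p(o, s) = (2616 + o)*(279 + o) = (279 + o)*(2616 + o))
-p(b(-49), -1038) = -(729864 + (6 + (-49)**2 + 2*(-49))**2 + 2895*(6 + (-49)**2 + 2*(-49))) = -(729864 + (6 + 2401 - 98)**2 + 2895*(6 + 2401 - 98)) = -(729864 + 2309**2 + 2895*2309) = -(729864 + 5331481 + 6684555) = -1*12745900 = -12745900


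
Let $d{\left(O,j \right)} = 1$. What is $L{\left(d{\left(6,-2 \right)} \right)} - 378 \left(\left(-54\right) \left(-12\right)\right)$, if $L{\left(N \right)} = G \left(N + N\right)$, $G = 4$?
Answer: $-244936$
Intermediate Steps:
$L{\left(N \right)} = 8 N$ ($L{\left(N \right)} = 4 \left(N + N\right) = 4 \cdot 2 N = 8 N$)
$L{\left(d{\left(6,-2 \right)} \right)} - 378 \left(\left(-54\right) \left(-12\right)\right) = 8 \cdot 1 - 378 \left(\left(-54\right) \left(-12\right)\right) = 8 - 244944 = -244936$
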